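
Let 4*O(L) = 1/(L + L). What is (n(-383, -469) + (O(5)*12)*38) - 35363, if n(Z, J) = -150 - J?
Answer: -175163/5 ≈ -35033.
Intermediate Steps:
O(L) = 1/(8*L) (O(L) = 1/(4*(L + L)) = 1/(4*((2*L))) = (1/(2*L))/4 = 1/(8*L))
(n(-383, -469) + (O(5)*12)*38) - 35363 = ((-150 - 1*(-469)) + (((⅛)/5)*12)*38) - 35363 = ((-150 + 469) + (((⅛)*(⅕))*12)*38) - 35363 = (319 + ((1/40)*12)*38) - 35363 = (319 + (3/10)*38) - 35363 = (319 + 57/5) - 35363 = 1652/5 - 35363 = -175163/5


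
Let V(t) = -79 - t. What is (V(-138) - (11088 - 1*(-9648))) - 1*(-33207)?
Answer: 12530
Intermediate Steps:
(V(-138) - (11088 - 1*(-9648))) - 1*(-33207) = ((-79 - 1*(-138)) - (11088 - 1*(-9648))) - 1*(-33207) = ((-79 + 138) - (11088 + 9648)) + 33207 = (59 - 1*20736) + 33207 = (59 - 20736) + 33207 = -20677 + 33207 = 12530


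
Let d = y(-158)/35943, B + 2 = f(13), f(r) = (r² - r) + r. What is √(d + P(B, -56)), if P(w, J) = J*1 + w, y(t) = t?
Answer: √143395137645/35943 ≈ 10.535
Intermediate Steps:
f(r) = r²
B = 167 (B = -2 + 13² = -2 + 169 = 167)
P(w, J) = J + w
d = -158/35943 ≈ -0.0043959
√(d + P(B, -56)) = √(-158/35943 + (-56 + 167)) = √(-158/35943 + 111) = √(3989515/35943) = √143395137645/35943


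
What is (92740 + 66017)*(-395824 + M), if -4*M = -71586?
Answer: -119997272235/2 ≈ -5.9999e+10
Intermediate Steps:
M = 35793/2 (M = -¼*(-71586) = 35793/2 ≈ 17897.)
(92740 + 66017)*(-395824 + M) = (92740 + 66017)*(-395824 + 35793/2) = 158757*(-755855/2) = -119997272235/2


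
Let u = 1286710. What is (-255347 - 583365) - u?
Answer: -2125422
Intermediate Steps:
(-255347 - 583365) - u = (-255347 - 583365) - 1*1286710 = -838712 - 1286710 = -2125422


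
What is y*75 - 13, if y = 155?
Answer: 11612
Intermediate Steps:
y*75 - 13 = 155*75 - 13 = 11625 - 13 = 11612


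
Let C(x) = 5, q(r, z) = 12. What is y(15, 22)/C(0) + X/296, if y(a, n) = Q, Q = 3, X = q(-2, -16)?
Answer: 237/370 ≈ 0.64054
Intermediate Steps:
X = 12
y(a, n) = 3
y(15, 22)/C(0) + X/296 = 3/5 + 12/296 = 3*(⅕) + 12*(1/296) = ⅗ + 3/74 = 237/370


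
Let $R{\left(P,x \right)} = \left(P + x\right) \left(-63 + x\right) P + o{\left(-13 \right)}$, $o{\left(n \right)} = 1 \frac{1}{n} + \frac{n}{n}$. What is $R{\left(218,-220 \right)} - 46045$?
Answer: $\frac{1005471}{13} \approx 77344.0$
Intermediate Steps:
$o{\left(n \right)} = 1 + \frac{1}{n}$ ($o{\left(n \right)} = \frac{1}{n} + 1 = 1 + \frac{1}{n}$)
$R{\left(P,x \right)} = \frac{12}{13} + P \left(-63 + x\right) \left(P + x\right)$ ($R{\left(P,x \right)} = \left(P + x\right) \left(-63 + x\right) P + \frac{1 - 13}{-13} = \left(-63 + x\right) \left(P + x\right) P - - \frac{12}{13} = P \left(-63 + x\right) \left(P + x\right) + \frac{12}{13} = \frac{12}{13} + P \left(-63 + x\right) \left(P + x\right)$)
$R{\left(218,-220 \right)} - 46045 = \left(\frac{12}{13} - 63 \cdot 218^{2} + 218 \left(-220\right)^{2} - 220 \cdot 218^{2} - 13734 \left(-220\right)\right) - 46045 = \left(\frac{12}{13} - 2994012 + 218 \cdot 48400 - 10455280 + 3021480\right) - 46045 = \left(\frac{12}{13} - 2994012 + 10551200 - 10455280 + 3021480\right) - 46045 = \frac{1604056}{13} - 46045 = \frac{1005471}{13}$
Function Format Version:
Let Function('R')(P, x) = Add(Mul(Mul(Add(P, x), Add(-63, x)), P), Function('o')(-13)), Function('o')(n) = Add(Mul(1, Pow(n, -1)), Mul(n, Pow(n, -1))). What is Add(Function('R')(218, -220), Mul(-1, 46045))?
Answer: Rational(1005471, 13) ≈ 77344.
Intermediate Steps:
Function('o')(n) = Add(1, Pow(n, -1)) (Function('o')(n) = Add(Pow(n, -1), 1) = Add(1, Pow(n, -1)))
Function('R')(P, x) = Add(Rational(12, 13), Mul(P, Add(-63, x), Add(P, x))) (Function('R')(P, x) = Add(Mul(Mul(Add(P, x), Add(-63, x)), P), Mul(Pow(-13, -1), Add(1, -13))) = Add(Mul(Mul(Add(-63, x), Add(P, x)), P), Mul(Rational(-1, 13), -12)) = Add(Mul(P, Add(-63, x), Add(P, x)), Rational(12, 13)) = Add(Rational(12, 13), Mul(P, Add(-63, x), Add(P, x))))
Add(Function('R')(218, -220), Mul(-1, 46045)) = Add(Add(Rational(12, 13), Mul(-63, Pow(218, 2)), Mul(218, Pow(-220, 2)), Mul(-220, Pow(218, 2)), Mul(-63, 218, -220)), Mul(-1, 46045)) = Add(Add(Rational(12, 13), Mul(-63, 47524), Mul(218, 48400), Mul(-220, 47524), 3021480), -46045) = Add(Add(Rational(12, 13), -2994012, 10551200, -10455280, 3021480), -46045) = Add(Rational(1604056, 13), -46045) = Rational(1005471, 13)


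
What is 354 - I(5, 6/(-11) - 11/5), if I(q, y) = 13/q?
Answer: 1757/5 ≈ 351.40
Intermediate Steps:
354 - I(5, 6/(-11) - 11/5) = 354 - 13/5 = 1757/5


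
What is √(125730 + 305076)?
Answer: √430806 ≈ 656.36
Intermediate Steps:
√(125730 + 305076) = √430806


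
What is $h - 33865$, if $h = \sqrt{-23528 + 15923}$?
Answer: $-33865 + 39 i \sqrt{5} \approx -33865.0 + 87.207 i$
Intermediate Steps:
$h = 39 i \sqrt{5}$ ($h = \sqrt{-7605} = 39 i \sqrt{5} \approx 87.207 i$)
$h - 33865 = 39 i \sqrt{5} - 33865 = -33865 + 39 i \sqrt{5}$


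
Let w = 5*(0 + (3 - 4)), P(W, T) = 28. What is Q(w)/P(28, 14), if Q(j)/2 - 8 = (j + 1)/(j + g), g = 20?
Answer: 58/105 ≈ 0.55238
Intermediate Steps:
w = -5 (w = 5*(0 - 1) = 5*(-1) = -5)
Q(j) = 16 + 2*(1 + j)/(20 + j) (Q(j) = 16 + 2*((j + 1)/(j + 20)) = 16 + 2*((1 + j)/(20 + j)) = 16 + 2*(1 + j)/(20 + j))
Q(w)/P(28, 14) = (2*(161 + 9*(-5))/(20 - 5))/28 = (2*(161 - 45)/15)*(1/28) = (2*(1/15)*116)*(1/28) = (232/15)*(1/28) = 58/105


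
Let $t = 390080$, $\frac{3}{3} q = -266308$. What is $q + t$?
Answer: $123772$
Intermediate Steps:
$q = -266308$
$q + t = -266308 + 390080 = 123772$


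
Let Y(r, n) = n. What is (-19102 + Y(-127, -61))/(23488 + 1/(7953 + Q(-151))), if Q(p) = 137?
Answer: -155028670/190017921 ≈ -0.81586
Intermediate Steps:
(-19102 + Y(-127, -61))/(23488 + 1/(7953 + Q(-151))) = (-19102 - 61)/(23488 + 1/(7953 + 137)) = -19163/(23488 + 1/8090) = -19163/190017921/8090 = -19163*8090/190017921 = -155028670/190017921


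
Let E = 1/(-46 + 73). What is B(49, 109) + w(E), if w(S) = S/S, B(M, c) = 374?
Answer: 375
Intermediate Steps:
E = 1/27 ≈ 0.037037
w(S) = 1
B(49, 109) + w(E) = 374 + 1 = 375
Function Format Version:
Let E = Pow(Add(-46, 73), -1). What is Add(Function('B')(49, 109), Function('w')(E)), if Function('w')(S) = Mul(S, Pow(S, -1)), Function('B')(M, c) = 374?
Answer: 375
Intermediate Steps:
E = Rational(1, 27) (E = Pow(27, -1) = Rational(1, 27) ≈ 0.037037)
Function('w')(S) = 1
Add(Function('B')(49, 109), Function('w')(E)) = Add(374, 1) = 375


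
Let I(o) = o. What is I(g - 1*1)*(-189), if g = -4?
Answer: 945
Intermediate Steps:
I(g - 1*1)*(-189) = (-4 - 1*1)*(-189) = (-4 - 1)*(-189) = -5*(-189) = 945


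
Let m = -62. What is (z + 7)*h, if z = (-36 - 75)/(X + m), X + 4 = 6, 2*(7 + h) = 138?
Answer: 5487/10 ≈ 548.70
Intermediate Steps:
h = 62 (h = -7 + (½)*138 = -7 + 69 = 62)
X = 2 (X = -4 + 6 = 2)
z = 37/20 (z = (-36 - 75)/(2 - 62) = -111/(-60) = -111*(-1/60) = 37/20 ≈ 1.8500)
(z + 7)*h = (37/20 + 7)*62 = (177/20)*62 = 5487/10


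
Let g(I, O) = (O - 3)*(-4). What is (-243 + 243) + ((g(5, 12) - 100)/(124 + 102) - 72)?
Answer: -8204/113 ≈ -72.602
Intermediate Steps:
g(I, O) = 12 - 4*O (g(I, O) = (-3 + O)*(-4) = 12 - 4*O)
(-243 + 243) + ((g(5, 12) - 100)/(124 + 102) - 72) = (-243 + 243) + (((12 - 4*12) - 100)/(124 + 102) - 72) = 0 + (((12 - 48) - 100)/226 - 72) = 0 + ((-36 - 100)*(1/226) - 72) = 0 + (-136*1/226 - 72) = 0 + (-68/113 - 72) = 0 - 8204/113 = -8204/113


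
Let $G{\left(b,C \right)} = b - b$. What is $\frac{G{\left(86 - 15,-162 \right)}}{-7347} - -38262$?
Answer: $38262$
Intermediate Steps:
$G{\left(b,C \right)} = 0$
$\frac{G{\left(86 - 15,-162 \right)}}{-7347} - -38262 = \frac{0}{-7347} - -38262 = 0 \left(- \frac{1}{7347}\right) + 38262 = 0 + 38262 = 38262$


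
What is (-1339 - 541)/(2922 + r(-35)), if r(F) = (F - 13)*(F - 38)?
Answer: -940/3213 ≈ -0.29256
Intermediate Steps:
r(F) = (-38 + F)*(-13 + F) (r(F) = (-13 + F)*(-38 + F) = (-38 + F)*(-13 + F))
(-1339 - 541)/(2922 + r(-35)) = (-1339 - 541)/(2922 + (494 + (-35)**2 - 51*(-35))) = -1880/(2922 + (494 + 1225 + 1785)) = -1880/(2922 + 3504) = -1880/6426 = -1880*1/6426 = -940/3213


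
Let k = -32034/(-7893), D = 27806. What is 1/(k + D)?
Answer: 2631/73168264 ≈ 3.5958e-5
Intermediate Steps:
k = 10678/2631 (k = -32034*(-1/7893) = 10678/2631 ≈ 4.0585)
1/(k + D) = 1/(10678/2631 + 27806) = 1/(73168264/2631) = 2631/73168264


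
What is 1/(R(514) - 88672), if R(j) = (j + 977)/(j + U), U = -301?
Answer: -1/88665 ≈ -1.1278e-5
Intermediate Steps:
R(j) = (977 + j)/(-301 + j) (R(j) = (j + 977)/(j - 301) = (977 + j)/(-301 + j))
1/(R(514) - 88672) = 1/((977 + 514)/(-301 + 514) - 88672) = 1/(1491/213 - 88672) = 1/((1/213)*1491 - 88672) = 1/(7 - 88672) = 1/(-88665) = -1/88665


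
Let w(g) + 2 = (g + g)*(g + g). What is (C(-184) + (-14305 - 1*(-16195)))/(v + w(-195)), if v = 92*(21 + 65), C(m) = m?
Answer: 853/80005 ≈ 0.010662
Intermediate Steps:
w(g) = -2 + 4*g² (w(g) = -2 + (g + g)*(g + g) = -2 + (2*g)*(2*g) = -2 + 4*g²)
v = 7912 (v = 92*86 = 7912)
(C(-184) + (-14305 - 1*(-16195)))/(v + w(-195)) = (-184 + (-14305 - 1*(-16195)))/(7912 + (-2 + 4*(-195)²)) = (-184 + (-14305 + 16195))/(7912 + (-2 + 4*38025)) = (-184 + 1890)/(7912 + (-2 + 152100)) = 1706/(7912 + 152098) = 1706/160010 = 1706*(1/160010) = 853/80005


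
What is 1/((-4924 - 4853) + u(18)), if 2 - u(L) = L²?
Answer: -1/10099 ≈ -9.9020e-5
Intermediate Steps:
u(L) = 2 - L²
1/((-4924 - 4853) + u(18)) = 1/((-4924 - 4853) + (2 - 1*18²)) = 1/(-9777 + (2 - 1*324)) = 1/(-9777 + (2 - 324)) = 1/(-9777 - 322) = 1/(-10099) = -1/10099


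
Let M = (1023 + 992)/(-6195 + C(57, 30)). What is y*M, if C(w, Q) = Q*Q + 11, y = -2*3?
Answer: 6045/2642 ≈ 2.2880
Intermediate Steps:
y = -6
C(w, Q) = 11 + Q**2 (C(w, Q) = Q**2 + 11 = 11 + Q**2)
M = -2015/5284 (M = (1023 + 992)/(-6195 + (11 + 30**2)) = 2015/(-6195 + (11 + 900)) = 2015/(-6195 + 911) = 2015/(-5284) = 2015*(-1/5284) = -2015/5284 ≈ -0.38134)
y*M = -6*(-2015/5284) = 6045/2642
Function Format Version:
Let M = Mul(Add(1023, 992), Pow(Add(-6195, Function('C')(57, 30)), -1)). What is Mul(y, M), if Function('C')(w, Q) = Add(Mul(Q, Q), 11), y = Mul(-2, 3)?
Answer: Rational(6045, 2642) ≈ 2.2880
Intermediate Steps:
y = -6
Function('C')(w, Q) = Add(11, Pow(Q, 2)) (Function('C')(w, Q) = Add(Pow(Q, 2), 11) = Add(11, Pow(Q, 2)))
M = Rational(-2015, 5284) (M = Mul(Add(1023, 992), Pow(Add(-6195, Add(11, Pow(30, 2))), -1)) = Mul(2015, Pow(Add(-6195, Add(11, 900)), -1)) = Mul(2015, Pow(Add(-6195, 911), -1)) = Mul(2015, Pow(-5284, -1)) = Mul(2015, Rational(-1, 5284)) = Rational(-2015, 5284) ≈ -0.38134)
Mul(y, M) = Mul(-6, Rational(-2015, 5284)) = Rational(6045, 2642)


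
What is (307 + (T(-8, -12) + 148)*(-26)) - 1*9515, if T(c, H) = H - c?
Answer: -12952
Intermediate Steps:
(307 + (T(-8, -12) + 148)*(-26)) - 1*9515 = (307 + ((-12 - 1*(-8)) + 148)*(-26)) - 1*9515 = (307 + ((-12 + 8) + 148)*(-26)) - 9515 = (307 + (-4 + 148)*(-26)) - 9515 = (307 + 144*(-26)) - 9515 = (307 - 3744) - 9515 = -3437 - 9515 = -12952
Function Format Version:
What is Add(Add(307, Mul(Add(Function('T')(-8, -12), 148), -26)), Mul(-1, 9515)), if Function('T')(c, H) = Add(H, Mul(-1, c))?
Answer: -12952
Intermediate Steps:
Add(Add(307, Mul(Add(Function('T')(-8, -12), 148), -26)), Mul(-1, 9515)) = Add(Add(307, Mul(Add(Add(-12, Mul(-1, -8)), 148), -26)), Mul(-1, 9515)) = Add(Add(307, Mul(Add(Add(-12, 8), 148), -26)), -9515) = Add(Add(307, Mul(Add(-4, 148), -26)), -9515) = Add(Add(307, Mul(144, -26)), -9515) = Add(Add(307, -3744), -9515) = Add(-3437, -9515) = -12952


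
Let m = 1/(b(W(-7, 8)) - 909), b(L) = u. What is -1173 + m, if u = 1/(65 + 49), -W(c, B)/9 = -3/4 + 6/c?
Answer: -121552239/103625 ≈ -1173.0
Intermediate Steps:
W(c, B) = 27/4 - 54/c (W(c, B) = -9*(-3/4 + 6/c) = 27/4 - 54/c)
u = 1/114 ≈ 0.0087719
b(L) = 1/114
m = -114/103625 (m = 1/(1/114 - 909) = 1/(-103625/114) = -114/103625 ≈ -0.0011001)
-1173 + m = -1173 - 114/103625 = -121552239/103625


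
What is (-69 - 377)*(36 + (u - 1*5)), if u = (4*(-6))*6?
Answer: 50398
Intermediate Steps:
u = -144 (u = -24*6 = -144)
(-69 - 377)*(36 + (u - 1*5)) = (-69 - 377)*(36 + (-144 - 1*5)) = -446*(36 + (-144 - 5)) = -446*(36 - 149) = -446*(-113) = 50398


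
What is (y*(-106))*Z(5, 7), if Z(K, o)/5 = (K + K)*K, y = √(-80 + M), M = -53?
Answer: -26500*I*√133 ≈ -3.0561e+5*I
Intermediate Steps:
y = I*√133 (y = √(-80 - 53) = √(-133) = I*√133 ≈ 11.533*I)
Z(K, o) = 10*K² (Z(K, o) = 5*((K + K)*K) = 5*((2*K)*K) = 5*(2*K²) = 10*K²)
(y*(-106))*Z(5, 7) = ((I*√133)*(-106))*(10*5²) = (-106*I*√133)*(10*25) = -106*I*√133*250 = -26500*I*√133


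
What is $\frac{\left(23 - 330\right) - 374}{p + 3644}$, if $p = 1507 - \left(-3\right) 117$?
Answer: $- \frac{227}{1834} \approx -0.12377$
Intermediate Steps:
$p = 1858$ ($p = 1507 - -351 = 1507 + 351 = 1858$)
$\frac{\left(23 - 330\right) - 374}{p + 3644} = \frac{\left(23 - 330\right) - 374}{1858 + 3644} = \frac{\left(23 - 330\right) - 374}{5502} = \left(-307 - 374\right) \frac{1}{5502} = \left(-681\right) \frac{1}{5502} = - \frac{227}{1834}$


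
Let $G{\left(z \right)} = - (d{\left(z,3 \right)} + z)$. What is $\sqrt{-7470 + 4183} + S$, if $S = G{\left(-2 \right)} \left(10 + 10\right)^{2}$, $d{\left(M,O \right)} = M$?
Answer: $1600 + i \sqrt{3287} \approx 1600.0 + 57.332 i$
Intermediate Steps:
$G{\left(z \right)} = - 2 z$ ($G{\left(z \right)} = - (z + z) = - 2 z$)
$S = 1600$ ($S = \left(-2\right) \left(-2\right) \left(10 + 10\right)^{2} = 4 \cdot 20^{2} = 4 \cdot 400 = 1600$)
$\sqrt{-7470 + 4183} + S = \sqrt{-7470 + 4183} + 1600 = \sqrt{-3287} + 1600 = i \sqrt{3287} + 1600 = 1600 + i \sqrt{3287}$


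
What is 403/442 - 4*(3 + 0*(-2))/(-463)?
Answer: 14761/15742 ≈ 0.93768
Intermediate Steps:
403/442 - 4*(3 + 0*(-2))/(-463) = 403*(1/442) - 4*(3 + 0)*(-1/463) = 31/34 - 4*3*(-1/463) = 31/34 - 12*(-1/463) = 31/34 + 12/463 = 14761/15742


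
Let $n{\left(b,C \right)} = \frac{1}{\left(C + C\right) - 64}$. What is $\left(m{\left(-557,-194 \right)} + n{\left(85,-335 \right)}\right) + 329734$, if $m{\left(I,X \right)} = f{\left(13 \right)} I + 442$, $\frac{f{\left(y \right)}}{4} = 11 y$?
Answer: $\frac{8493847}{734} \approx 11572.0$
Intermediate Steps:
$n{\left(b,C \right)} = \frac{1}{-64 + 2 C}$ ($n{\left(b,C \right)} = \frac{1}{2 C - 64} = \frac{1}{-64 + 2 C}$)
$f{\left(y \right)} = 44 y$ ($f{\left(y \right)} = 4 \cdot 11 y = 44 y$)
$m{\left(I,X \right)} = 442 + 572 I$ ($m{\left(I,X \right)} = 44 \cdot 13 I + 442 = 572 I + 442 = 442 + 572 I$)
$\left(m{\left(-557,-194 \right)} + n{\left(85,-335 \right)}\right) + 329734 = \left(\left(442 + 572 \left(-557\right)\right) + \frac{1}{2 \left(-32 - 335\right)}\right) + 329734 = \left(\left(442 - 318604\right) + \frac{1}{2 \left(-367\right)}\right) + 329734 = \left(-318162 + \frac{1}{2} \left(- \frac{1}{367}\right)\right) + 329734 = \left(-318162 - \frac{1}{734}\right) + 329734 = - \frac{233530909}{734} + 329734 = \frac{8493847}{734}$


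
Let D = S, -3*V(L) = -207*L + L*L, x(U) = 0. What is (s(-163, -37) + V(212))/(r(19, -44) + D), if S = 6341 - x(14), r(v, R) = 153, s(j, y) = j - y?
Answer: -719/9741 ≈ -0.073812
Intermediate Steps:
S = 6341 (S = 6341 - 1*0 = 6341 + 0 = 6341)
V(L) = 69*L - L²/3 (V(L) = -(-207*L + L*L)/3 = -(-207*L + L²)/3 = -(L² - 207*L)/3 = 69*L - L²/3)
D = 6341
(s(-163, -37) + V(212))/(r(19, -44) + D) = ((-163 - 1*(-37)) + (⅓)*212*(207 - 1*212))/(153 + 6341) = ((-163 + 37) + (⅓)*212*(207 - 212))/6494 = (-126 + (⅓)*212*(-5))*(1/6494) = (-126 - 1060/3)*(1/6494) = -1438/3*1/6494 = -719/9741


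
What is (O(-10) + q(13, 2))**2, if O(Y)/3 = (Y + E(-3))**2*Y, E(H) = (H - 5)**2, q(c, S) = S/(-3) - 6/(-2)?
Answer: 68871079489/9 ≈ 7.6523e+9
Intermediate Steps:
q(c, S) = 3 - S/3 (q(c, S) = S*(-1/3) - 6*(-1/2) = -S/3 + 3 = 3 - S/3)
E(H) = (-5 + H)**2
O(Y) = 3*Y*(64 + Y)**2 (O(Y) = 3*((Y + (-5 - 3)**2)**2*Y) = 3*((Y + (-8)**2)**2*Y) = 3*((Y + 64)**2*Y) = 3*((64 + Y)**2*Y) = 3*(Y*(64 + Y)**2) = 3*Y*(64 + Y)**2)
(O(-10) + q(13, 2))**2 = (3*(-10)*(64 - 10)**2 + (3 - 1/3*2))**2 = (3*(-10)*54**2 + (3 - 2/3))**2 = (3*(-10)*2916 + 7/3)**2 = (-87480 + 7/3)**2 = (-262433/3)**2 = 68871079489/9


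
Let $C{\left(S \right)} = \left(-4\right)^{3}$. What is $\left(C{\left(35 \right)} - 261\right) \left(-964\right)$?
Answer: $313300$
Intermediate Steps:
$C{\left(S \right)} = -64$
$\left(C{\left(35 \right)} - 261\right) \left(-964\right) = \left(-64 - 261\right) \left(-964\right) = \left(-325\right) \left(-964\right) = 313300$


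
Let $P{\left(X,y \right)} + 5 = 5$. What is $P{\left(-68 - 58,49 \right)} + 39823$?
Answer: $39823$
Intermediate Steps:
$P{\left(X,y \right)} = 0$ ($P{\left(X,y \right)} = -5 + 5 = 0$)
$P{\left(-68 - 58,49 \right)} + 39823 = 0 + 39823 = 39823$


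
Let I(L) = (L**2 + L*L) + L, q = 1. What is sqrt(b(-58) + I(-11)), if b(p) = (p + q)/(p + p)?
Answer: sqrt(778737)/58 ≈ 15.215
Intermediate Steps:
I(L) = L + 2*L**2 (I(L) = (L**2 + L**2) + L = 2*L**2 + L = L + 2*L**2)
b(p) = (1 + p)/(2*p) (b(p) = (p + 1)/(p + p) = (1 + p)/((2*p)) = (1 + p)*(1/(2*p)) = (1 + p)/(2*p))
sqrt(b(-58) + I(-11)) = sqrt((1/2)*(1 - 58)/(-58) - 11*(1 + 2*(-11))) = sqrt((1/2)*(-1/58)*(-57) - 11*(1 - 22)) = sqrt(57/116 - 11*(-21)) = sqrt(57/116 + 231) = sqrt(26853/116) = sqrt(778737)/58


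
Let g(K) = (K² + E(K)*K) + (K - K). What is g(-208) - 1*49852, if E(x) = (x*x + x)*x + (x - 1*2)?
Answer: 1862811876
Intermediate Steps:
E(x) = -2 + x + x*(x + x²) (E(x) = (x² + x)*x + (x - 2) = (x + x²)*x + (-2 + x) = x*(x + x²) + (-2 + x) = -2 + x + x*(x + x²))
g(K) = K² + K*(-2 + K + K² + K³) (g(K) = (K² + (-2 + K + K² + K³)*K) + (K - K) = (K² + K*(-2 + K + K² + K³)) + 0 = K² + K*(-2 + K + K² + K³))
g(-208) - 1*49852 = -208*(-2 + (-208)² + (-208)³ + 2*(-208)) - 1*49852 = -208*(-2 + 43264 - 8998912 - 416) - 49852 = -208*(-8956066) - 49852 = 1862861728 - 49852 = 1862811876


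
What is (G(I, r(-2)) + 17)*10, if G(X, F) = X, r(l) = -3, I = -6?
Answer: 110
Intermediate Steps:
(G(I, r(-2)) + 17)*10 = (-6 + 17)*10 = 11*10 = 110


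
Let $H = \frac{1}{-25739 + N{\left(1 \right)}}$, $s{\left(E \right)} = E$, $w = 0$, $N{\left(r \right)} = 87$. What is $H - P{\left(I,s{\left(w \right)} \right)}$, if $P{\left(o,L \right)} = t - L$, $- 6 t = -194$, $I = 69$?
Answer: $- \frac{2488247}{76956} \approx -32.333$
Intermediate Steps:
$t = \frac{97}{3}$ ($t = \left(- \frac{1}{6}\right) \left(-194\right) = \frac{97}{3} \approx 32.333$)
$P{\left(o,L \right)} = \frac{97}{3} - L$
$H = - \frac{1}{25652}$ ($H = \frac{1}{-25739 + 87} = \frac{1}{-25652} = - \frac{1}{25652} \approx -3.8983 \cdot 10^{-5}$)
$H - P{\left(I,s{\left(w \right)} \right)} = - \frac{1}{25652} - \left(\frac{97}{3} - 0\right) = - \frac{1}{25652} - \left(\frac{97}{3} + 0\right) = - \frac{1}{25652} - \frac{97}{3} = - \frac{2488247}{76956}$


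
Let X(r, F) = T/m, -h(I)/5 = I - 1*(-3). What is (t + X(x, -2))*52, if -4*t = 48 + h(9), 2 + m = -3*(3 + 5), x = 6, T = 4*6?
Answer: 108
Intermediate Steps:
T = 24
m = -26 (m = -2 - 3*(3 + 5) = -2 - 3*8 = -2 - 24 = -26)
h(I) = -15 - 5*I (h(I) = -5*(I - 1*(-3)) = -5*(I + 3) = -5*(3 + I) = -15 - 5*I)
X(r, F) = -12/13 (X(r, F) = 24/(-26) = 24*(-1/26) = -12/13)
t = 3 (t = -(48 + (-15 - 5*9))/4 = -(48 + (-15 - 45))/4 = -(48 - 60)/4 = -1/4*(-12) = 3)
(t + X(x, -2))*52 = (3 - 12/13)*52 = (27/13)*52 = 108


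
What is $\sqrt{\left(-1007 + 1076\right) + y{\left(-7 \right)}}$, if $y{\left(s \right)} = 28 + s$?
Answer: $3 \sqrt{10} \approx 9.4868$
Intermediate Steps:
$\sqrt{\left(-1007 + 1076\right) + y{\left(-7 \right)}} = \sqrt{\left(-1007 + 1076\right) + \left(28 - 7\right)} = \sqrt{69 + 21} = \sqrt{90} = 3 \sqrt{10}$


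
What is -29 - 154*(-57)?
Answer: 8749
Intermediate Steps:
-29 - 154*(-57) = -29 + 8778 = 8749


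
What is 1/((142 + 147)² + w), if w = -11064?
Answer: 1/72457 ≈ 1.3801e-5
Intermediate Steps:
1/((142 + 147)² + w) = 1/((142 + 147)² - 11064) = 1/(289² - 11064) = 1/(83521 - 11064) = 1/72457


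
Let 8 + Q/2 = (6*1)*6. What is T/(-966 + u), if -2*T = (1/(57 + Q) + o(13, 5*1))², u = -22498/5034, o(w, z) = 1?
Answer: 16355466/31190465999 ≈ 0.00052437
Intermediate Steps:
u = -11249/2517 (u = -22498*1/5034 = -11249/2517 ≈ -4.4692)
Q = 56 (Q = -16 + 2*((6*1)*6) = -16 + 2*(6*6) = -16 + 2*36 = -16 + 72 = 56)
T = -6498/12769 (T = -(1/(57 + 56) + 1)²/2 = -(1/113 + 1)²/2 = -(114/113)²/2 = -½*12996/12769 = -6498/12769 ≈ -0.50889)
T/(-966 + u) = -6498/(12769*(-966 - 11249/2517)) = -6498/(12769*(-2442671/2517)) = -6498/12769*(-2517/2442671) = 16355466/31190465999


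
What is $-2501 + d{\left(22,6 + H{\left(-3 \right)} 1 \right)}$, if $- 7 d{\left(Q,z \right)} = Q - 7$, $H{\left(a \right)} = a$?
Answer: $- \frac{17522}{7} \approx -2503.1$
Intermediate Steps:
$d{\left(Q,z \right)} = 1 - \frac{Q}{7}$ ($d{\left(Q,z \right)} = - \frac{Q - 7}{7} = - \frac{-7 + Q}{7} = 1 - \frac{Q}{7}$)
$-2501 + d{\left(22,6 + H{\left(-3 \right)} 1 \right)} = -2501 + \left(1 - \frac{22}{7}\right) = -2501 - \frac{15}{7} = - \frac{17522}{7}$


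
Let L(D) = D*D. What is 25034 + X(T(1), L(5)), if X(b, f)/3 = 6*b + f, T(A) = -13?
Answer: 24875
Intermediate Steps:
L(D) = D²
X(b, f) = 3*f + 18*b (X(b, f) = 3*(6*b + f) = 3*(f + 6*b) = 3*f + 18*b)
25034 + X(T(1), L(5)) = 25034 + (3*5² + 18*(-13)) = 25034 + (3*25 - 234) = 25034 + (75 - 234) = 25034 - 159 = 24875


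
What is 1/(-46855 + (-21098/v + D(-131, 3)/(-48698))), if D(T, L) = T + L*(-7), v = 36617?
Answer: -127369619/5967976488575 ≈ -2.1342e-5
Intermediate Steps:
D(T, L) = T - 7*L
1/(-46855 + (-21098/v + D(-131, 3)/(-48698))) = 1/(-46855 + (-21098/36617 + (-131 - 7*3)/(-48698))) = 1/(-46855 + (-21098*1/36617 + (-131 - 21)*(-1/48698))) = 1/(-46855 + (-3014/5231 - 152*(-1/48698))) = 1/(-46855 + (-3014/5231 + 76/24349)) = 1/(-46855 - 72990330/127369619) = 1/(-5967976488575/127369619) = -127369619/5967976488575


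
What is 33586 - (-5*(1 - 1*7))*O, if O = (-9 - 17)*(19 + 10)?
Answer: 56206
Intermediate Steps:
O = -754 (O = -26*29 = -754)
33586 - (-5*(1 - 1*7))*O = 33586 - (-5*(1 - 1*7))*(-754) = 33586 - (-5*(1 - 7))*(-754) = 33586 - (-5*(-6))*(-754) = 33586 - 30*(-754) = 33586 - 1*(-22620) = 33586 + 22620 = 56206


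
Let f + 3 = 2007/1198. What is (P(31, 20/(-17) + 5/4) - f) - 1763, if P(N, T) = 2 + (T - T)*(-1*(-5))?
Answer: -2108091/1198 ≈ -1759.7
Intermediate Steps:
f = -1587/1198 (f = -3 + 2007/1198 = -1587/1198 ≈ -1.3247)
P(N, T) = 2 (P(N, T) = 2 + 0*5 = 2 + 0 = 2)
(P(31, 20/(-17) + 5/4) - f) - 1763 = (2 - 1*(-1587/1198)) - 1763 = (2 + 1587/1198) - 1763 = 3983/1198 - 1763 = -2108091/1198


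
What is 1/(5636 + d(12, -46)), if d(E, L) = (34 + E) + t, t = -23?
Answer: 1/5659 ≈ 0.00017671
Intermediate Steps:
d(E, L) = 11 + E (d(E, L) = (34 + E) - 23 = 11 + E)
1/(5636 + d(12, -46)) = 1/(5636 + (11 + 12)) = 1/(5636 + 23) = 1/5659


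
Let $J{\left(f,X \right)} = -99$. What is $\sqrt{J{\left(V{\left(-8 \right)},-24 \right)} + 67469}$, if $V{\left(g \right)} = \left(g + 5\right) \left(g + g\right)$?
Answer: $\sqrt{67370} \approx 259.56$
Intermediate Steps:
$V{\left(g \right)} = 2 g \left(5 + g\right)$ ($V{\left(g \right)} = \left(5 + g\right) 2 g = 2 g \left(5 + g\right)$)
$\sqrt{J{\left(V{\left(-8 \right)},-24 \right)} + 67469} = \sqrt{-99 + 67469} = \sqrt{67370}$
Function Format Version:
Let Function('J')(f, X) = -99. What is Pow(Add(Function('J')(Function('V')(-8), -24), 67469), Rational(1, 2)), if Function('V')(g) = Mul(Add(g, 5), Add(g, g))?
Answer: Pow(67370, Rational(1, 2)) ≈ 259.56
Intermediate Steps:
Function('V')(g) = Mul(2, g, Add(5, g)) (Function('V')(g) = Mul(Add(5, g), Mul(2, g)) = Mul(2, g, Add(5, g)))
Pow(Add(Function('J')(Function('V')(-8), -24), 67469), Rational(1, 2)) = Pow(Add(-99, 67469), Rational(1, 2)) = Pow(67370, Rational(1, 2))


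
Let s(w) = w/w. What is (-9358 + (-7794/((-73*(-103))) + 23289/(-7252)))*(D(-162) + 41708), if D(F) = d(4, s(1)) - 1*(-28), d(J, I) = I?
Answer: -3043835718414553/7789684 ≈ -3.9075e+8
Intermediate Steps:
s(w) = 1
D(F) = 29 (D(F) = 1 - 1*(-28) = 1 + 28 = 29)
(-9358 + (-7794/((-73*(-103))) + 23289/(-7252)))*(D(-162) + 41708) = (-9358 + (-7794/((-73*(-103))) + 23289/(-7252)))*(29 + 41708) = (-9358 + (-7794/7519 + 23289*(-1/7252)))*41737 = (-9358 + (-7794*1/7519 - 3327/1036))*41737 = (-9358 + (-7794/7519 - 3327/1036))*41737 = (-9358 - 33090297/7789684)*41737 = -72928953169/7789684*41737 = -3043835718414553/7789684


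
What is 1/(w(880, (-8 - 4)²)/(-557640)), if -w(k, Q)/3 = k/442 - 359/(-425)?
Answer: 1026987000/15667 ≈ 65551.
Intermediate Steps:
w(k, Q) = -1077/425 - 3*k/442 (w(k, Q) = -3*(k/442 - 359/(-425)) = -3*(k*(1/442) - 359*(-1/425)) = -3*(k/442 + 359/425) = -3*(359/425 + k/442) = -1077/425 - 3*k/442)
1/(w(880, (-8 - 4)²)/(-557640)) = 1/((-1077/425 - 3/442*880)/(-557640)) = 1/((-1077/425 - 1320/221)*(-1/557640)) = 1/(-47001/5525*(-1/557640)) = 1/(15667/1026987000) = 1026987000/15667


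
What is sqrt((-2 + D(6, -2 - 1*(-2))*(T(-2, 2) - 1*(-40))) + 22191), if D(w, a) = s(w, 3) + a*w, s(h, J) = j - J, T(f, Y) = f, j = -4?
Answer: sqrt(21923) ≈ 148.06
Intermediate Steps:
s(h, J) = -4 - J
D(w, a) = -7 + a*w (D(w, a) = (-4 - 1*3) + a*w = (-4 - 3) + a*w = -7 + a*w)
sqrt((-2 + D(6, -2 - 1*(-2))*(T(-2, 2) - 1*(-40))) + 22191) = sqrt((-2 + (-7 + (-2 - 1*(-2))*6)*(-2 - 1*(-40))) + 22191) = sqrt((-2 + (-7 + (-2 + 2)*6)*(-2 + 40)) + 22191) = sqrt((-2 + (-7 + 0*6)*38) + 22191) = sqrt((-2 + (-7 + 0)*38) + 22191) = sqrt((-2 - 7*38) + 22191) = sqrt((-2 - 266) + 22191) = sqrt(-268 + 22191) = sqrt(21923)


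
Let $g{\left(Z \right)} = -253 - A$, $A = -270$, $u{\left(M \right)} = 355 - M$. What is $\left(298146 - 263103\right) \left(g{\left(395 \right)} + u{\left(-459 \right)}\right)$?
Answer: $29120733$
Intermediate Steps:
$g{\left(Z \right)} = 17$ ($g{\left(Z \right)} = -253 - -270 = -253 + 270 = 17$)
$\left(298146 - 263103\right) \left(g{\left(395 \right)} + u{\left(-459 \right)}\right) = \left(298146 - 263103\right) \left(17 + \left(355 - -459\right)\right) = 35043 \left(17 + \left(355 + 459\right)\right) = 35043 \left(17 + 814\right) = 35043 \cdot 831 = 29120733$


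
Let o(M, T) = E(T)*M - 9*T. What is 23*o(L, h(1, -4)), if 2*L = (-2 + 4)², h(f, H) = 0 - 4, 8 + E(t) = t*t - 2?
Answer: 1104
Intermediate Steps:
E(t) = -10 + t² (E(t) = -8 + (t*t - 2) = -8 + (t² - 2) = -8 + (-2 + t²) = -10 + t²)
h(f, H) = -4
L = 2 (L = (-2 + 4)²/2 = (½)*2² = (½)*4 = 2)
o(M, T) = -9*T + M*(-10 + T²) (o(M, T) = (-10 + T²)*M - 9*T = M*(-10 + T²) - 9*T = -9*T + M*(-10 + T²))
23*o(L, h(1, -4)) = 23*(-9*(-4) + 2*(-10 + (-4)²)) = 23*(36 + 2*(-10 + 16)) = 23*(36 + 2*6) = 23*(36 + 12) = 23*48 = 1104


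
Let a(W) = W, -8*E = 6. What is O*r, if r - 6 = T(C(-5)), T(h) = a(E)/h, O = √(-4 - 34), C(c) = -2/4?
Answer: 15*I*√38/2 ≈ 46.233*I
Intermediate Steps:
C(c) = -½ (C(c) = -2*¼ = -½)
E = -¾ (E = -⅛*6 = -¾ ≈ -0.75000)
O = I*√38 (O = √(-38) = I*√38 ≈ 6.1644*I)
T(h) = -3/(4*h)
r = 15/2 (r = 6 - 3/(4*(-½)) = 6 - ¾*(-2) = 6 + 3/2 = 15/2 ≈ 7.5000)
O*r = (I*√38)*(15/2) = 15*I*√38/2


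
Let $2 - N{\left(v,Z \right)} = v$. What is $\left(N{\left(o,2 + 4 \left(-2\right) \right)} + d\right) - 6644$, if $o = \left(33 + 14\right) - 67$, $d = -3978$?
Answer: $-10600$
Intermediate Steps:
$o = -20$ ($o = 47 - 67 = -20$)
$N{\left(v,Z \right)} = 2 - v$
$\left(N{\left(o,2 + 4 \left(-2\right) \right)} + d\right) - 6644 = \left(\left(2 - -20\right) - 3978\right) - 6644 = \left(\left(2 + 20\right) - 3978\right) - 6644 = \left(22 - 3978\right) - 6644 = -3956 - 6644 = -10600$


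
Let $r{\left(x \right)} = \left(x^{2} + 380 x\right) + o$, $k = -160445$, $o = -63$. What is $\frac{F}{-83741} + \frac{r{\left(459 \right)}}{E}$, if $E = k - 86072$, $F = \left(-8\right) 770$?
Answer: $- \frac{4389274634}{2949082871} \approx -1.4884$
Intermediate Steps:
$F = -6160$
$r{\left(x \right)} = -63 + x^{2} + 380 x$ ($r{\left(x \right)} = \left(x^{2} + 380 x\right) - 63 = -63 + x^{2} + 380 x$)
$E = -246517$ ($E = -160445 - 86072 = -246517$)
$\frac{F}{-83741} + \frac{r{\left(459 \right)}}{E} = - \frac{6160}{-83741} + \frac{-63 + 459^{2} + 380 \cdot 459}{-246517} = \left(-6160\right) \left(- \frac{1}{83741}\right) + \left(-63 + 210681 + 174420\right) \left(- \frac{1}{246517}\right) = \frac{880}{11963} + 385038 \left(- \frac{1}{246517}\right) = \frac{880}{11963} - \frac{385038}{246517} = - \frac{4389274634}{2949082871}$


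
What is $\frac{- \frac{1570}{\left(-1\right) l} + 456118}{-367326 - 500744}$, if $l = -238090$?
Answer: $- \frac{310277523}{590510818} \approx -0.52544$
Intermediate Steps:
$\frac{- \frac{1570}{\left(-1\right) l} + 456118}{-367326 - 500744} = \frac{- \frac{1570}{\left(-1\right) \left(-238090\right)} + 456118}{-367326 - 500744} = \frac{- \frac{1570}{238090} + 456118}{-868070} = \left(\left(-1570\right) \frac{1}{238090} + 456118\right) \left(- \frac{1}{868070}\right) = \left(- \frac{157}{23809} + 456118\right) \left(- \frac{1}{868070}\right) = \frac{10859713305}{23809} \left(- \frac{1}{868070}\right) = - \frac{310277523}{590510818}$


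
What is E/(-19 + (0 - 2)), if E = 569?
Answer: -569/21 ≈ -27.095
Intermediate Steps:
E/(-19 + (0 - 2)) = 569/(-19 + (0 - 2)) = 569/(-19 - 2) = 569/(-21) = 569*(-1/21) = -569/21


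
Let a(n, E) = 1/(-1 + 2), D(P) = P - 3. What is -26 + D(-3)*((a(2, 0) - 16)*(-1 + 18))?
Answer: 1504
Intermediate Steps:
D(P) = -3 + P
a(n, E) = 1 (a(n, E) = 1/1 = 1)
-26 + D(-3)*((a(2, 0) - 16)*(-1 + 18)) = -26 + (-3 - 3)*((1 - 16)*(-1 + 18)) = -26 - (-90)*17 = -26 - 6*(-255) = -26 + 1530 = 1504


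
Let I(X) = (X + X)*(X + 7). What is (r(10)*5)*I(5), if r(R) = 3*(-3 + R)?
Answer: 12600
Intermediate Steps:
I(X) = 2*X*(7 + X) (I(X) = (2*X)*(7 + X) = 2*X*(7 + X))
r(R) = -9 + 3*R
(r(10)*5)*I(5) = ((-9 + 3*10)*5)*(2*5*(7 + 5)) = ((-9 + 30)*5)*(2*5*12) = (21*5)*120 = 105*120 = 12600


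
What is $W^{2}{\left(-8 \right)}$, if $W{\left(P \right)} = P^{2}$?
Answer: $4096$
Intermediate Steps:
$W^{2}{\left(-8 \right)} = \left(\left(-8\right)^{2}\right)^{2} = 64^{2} = 4096$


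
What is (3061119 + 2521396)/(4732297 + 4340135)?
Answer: 5582515/9072432 ≈ 0.61533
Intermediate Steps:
(3061119 + 2521396)/(4732297 + 4340135) = 5582515/9072432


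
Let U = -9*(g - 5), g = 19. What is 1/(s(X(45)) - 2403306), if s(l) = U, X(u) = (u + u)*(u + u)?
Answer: -1/2403432 ≈ -4.1607e-7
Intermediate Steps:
U = -126 (U = -9*(19 - 5) = -9*14 = -126)
X(u) = 4*u**2 (X(u) = (2*u)*(2*u) = 4*u**2)
s(l) = -126
1/(s(X(45)) - 2403306) = 1/(-126 - 2403306) = 1/(-2403432) = -1/2403432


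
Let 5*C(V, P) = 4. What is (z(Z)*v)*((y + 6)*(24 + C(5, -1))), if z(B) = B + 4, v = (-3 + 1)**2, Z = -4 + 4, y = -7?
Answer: -1984/5 ≈ -396.80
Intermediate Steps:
C(V, P) = 4/5 (C(V, P) = (1/5)*4 = 4/5)
Z = 0
v = 4 (v = (-2)**2 = 4)
z(B) = 4 + B
(z(Z)*v)*((y + 6)*(24 + C(5, -1))) = ((4 + 0)*4)*((-7 + 6)*(24 + 4/5)) = (4*4)*(-1*124/5) = 16*(-124/5) = -1984/5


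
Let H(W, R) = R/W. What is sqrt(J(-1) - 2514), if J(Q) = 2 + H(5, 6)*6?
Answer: 2*I*sqrt(15655)/5 ≈ 50.048*I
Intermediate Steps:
J(Q) = 46/5 (J(Q) = 2 + (6/5)*6 = 2 + 36/5 = 46/5)
sqrt(J(-1) - 2514) = sqrt(46/5 - 2514) = sqrt(-12524/5) = 2*I*sqrt(15655)/5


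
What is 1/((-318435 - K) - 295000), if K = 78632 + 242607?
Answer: -1/934674 ≈ -1.0699e-6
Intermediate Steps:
K = 321239
1/((-318435 - K) - 295000) = 1/((-318435 - 1*321239) - 295000) = 1/((-318435 - 321239) - 295000) = 1/(-639674 - 295000) = 1/(-934674) = -1/934674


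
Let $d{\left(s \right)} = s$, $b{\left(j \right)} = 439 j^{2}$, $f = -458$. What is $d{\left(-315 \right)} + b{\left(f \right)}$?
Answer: $92086081$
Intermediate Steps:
$d{\left(-315 \right)} + b{\left(f \right)} = -315 + 439 \left(-458\right)^{2} = -315 + 439 \cdot 209764 = -315 + 92086396 = 92086081$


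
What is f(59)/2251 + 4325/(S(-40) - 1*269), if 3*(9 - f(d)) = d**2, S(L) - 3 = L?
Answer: -10087883/688806 ≈ -14.645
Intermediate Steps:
S(L) = 3 + L
f(d) = 9 - d**2/3
f(59)/2251 + 4325/(S(-40) - 1*269) = (9 - 1/3*59**2)/2251 + 4325/((3 - 40) - 1*269) = (9 - 1/3*3481)*(1/2251) + 4325/(-37 - 269) = (9 - 3481/3)*(1/2251) + 4325/(-306) = -3454/3*1/2251 + 4325*(-1/306) = -3454/6753 - 4325/306 = -10087883/688806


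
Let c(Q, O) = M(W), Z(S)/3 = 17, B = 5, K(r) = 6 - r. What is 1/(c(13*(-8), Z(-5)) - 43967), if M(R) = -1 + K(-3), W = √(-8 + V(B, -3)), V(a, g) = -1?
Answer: -1/43959 ≈ -2.2748e-5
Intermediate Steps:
Z(S) = 51 (Z(S) = 3*17 = 51)
W = 3*I (W = √(-8 - 1) = √(-9) = 3*I ≈ 3.0*I)
M(R) = 8 (M(R) = -1 + (6 - 1*(-3)) = -1 + (6 + 3) = -1 + 9 = 8)
c(Q, O) = 8
1/(c(13*(-8), Z(-5)) - 43967) = 1/(8 - 43967) = 1/(-43959) = -1/43959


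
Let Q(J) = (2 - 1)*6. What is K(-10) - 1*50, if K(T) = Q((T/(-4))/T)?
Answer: -44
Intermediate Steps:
Q(J) = 6 (Q(J) = 1*6 = 6)
K(T) = 6
K(-10) - 1*50 = 6 - 1*50 = 6 - 50 = -44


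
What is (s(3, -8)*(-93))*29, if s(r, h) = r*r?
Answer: -24273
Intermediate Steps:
s(r, h) = r²
(s(3, -8)*(-93))*29 = (3²*(-93))*29 = (9*(-93))*29 = -837*29 = -24273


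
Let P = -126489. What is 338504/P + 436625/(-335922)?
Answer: -18771022257/4721159762 ≈ -3.9759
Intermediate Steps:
338504/P + 436625/(-335922) = 338504/(-126489) + 436625/(-335922) = 338504*(-1/126489) + 436625*(-1/335922) = -338504/126489 - 436625/335922 = -18771022257/4721159762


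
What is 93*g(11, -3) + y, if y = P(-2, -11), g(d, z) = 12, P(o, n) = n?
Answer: 1105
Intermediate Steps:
y = -11
93*g(11, -3) + y = 93*12 - 11 = 1116 - 11 = 1105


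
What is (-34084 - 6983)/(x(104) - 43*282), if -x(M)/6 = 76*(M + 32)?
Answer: 1521/2746 ≈ 0.55390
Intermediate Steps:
x(M) = -14592 - 456*M (x(M) = -456*(M + 32) = -456*(32 + M) = -6*(2432 + 76*M) = -14592 - 456*M)
(-34084 - 6983)/(x(104) - 43*282) = (-34084 - 6983)/((-14592 - 456*104) - 43*282) = -41067/((-14592 - 47424) - 12126) = -41067/(-62016 - 12126) = -41067/(-74142) = -41067*(-1/74142) = 1521/2746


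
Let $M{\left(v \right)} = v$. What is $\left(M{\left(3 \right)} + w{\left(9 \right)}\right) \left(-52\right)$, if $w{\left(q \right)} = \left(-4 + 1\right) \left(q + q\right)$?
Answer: $2652$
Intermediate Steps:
$w{\left(q \right)} = - 6 q$ ($w{\left(q \right)} = - 3 \cdot 2 q = - 6 q$)
$\left(M{\left(3 \right)} + w{\left(9 \right)}\right) \left(-52\right) = \left(3 - 54\right) \left(-52\right) = \left(-51\right) \left(-52\right) = 2652$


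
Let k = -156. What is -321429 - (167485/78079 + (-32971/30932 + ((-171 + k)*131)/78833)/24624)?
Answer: -1506943105221592756502911/4688229901290509376 ≈ -3.2143e+5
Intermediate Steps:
-321429 - (167485/78079 + (-32971/30932 + ((-171 + k)*131)/78833)/24624) = -321429 - (167485/78079 + (-32971/30932 + ((-171 - 156)*131)/78833)/24624) = -321429 - (167485*(1/78079) + (-32971*1/30932 - 327*131*(1/78833))*(1/24624)) = -321429 - (167485/78079 + (-32971/30932 - 42837*1/78833)*(1/24624)) = -321429 - (167485/78079 + (-32971/30932 - 42837/78833)*(1/24624)) = -321429 - (167485/78079 - 3924236927/2438462356*1/24624) = -321429 - (167485/78079 - 3924236927/60044697054144) = -321429 - 1*10056279685618284607/4688229901290509376 = -321429 - 10056279685618284607/4688229901290509376 = -1506943105221592756502911/4688229901290509376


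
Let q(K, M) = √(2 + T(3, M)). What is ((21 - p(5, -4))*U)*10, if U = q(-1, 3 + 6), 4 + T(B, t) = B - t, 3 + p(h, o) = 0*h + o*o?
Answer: 160*I*√2 ≈ 226.27*I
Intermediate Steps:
p(h, o) = -3 + o² (p(h, o) = -3 + (0*h + o*o) = -3 + (0 + o²) = -3 + o²)
T(B, t) = -4 + B - t (T(B, t) = -4 + (B - t) = -4 + B - t)
q(K, M) = √(1 - M) (q(K, M) = √(2 + (-4 + 3 - M)) = √(2 + (-1 - M)) = √(1 - M))
U = 2*I*√2 (U = √(1 - (3 + 6)) = √(1 - 1*9) = √(1 - 9) = √(-8) = 2*I*√2 ≈ 2.8284*I)
((21 - p(5, -4))*U)*10 = ((21 - (-3 + (-4)²))*(2*I*√2))*10 = ((21 - (-3 + 16))*(2*I*√2))*10 = ((21 - 1*13)*(2*I*√2))*10 = ((21 - 13)*(2*I*√2))*10 = (8*(2*I*√2))*10 = (16*I*√2)*10 = 160*I*√2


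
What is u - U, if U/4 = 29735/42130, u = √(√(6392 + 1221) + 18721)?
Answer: -11894/4213 + √(18721 + √7613) ≈ 134.32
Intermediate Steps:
u = √(18721 + √7613) (u = √(√7613 + 18721) = √(18721 + √7613) ≈ 137.14)
U = 11894/4213 (U = 4*(29735/42130) = 4*(29735*(1/42130)) = 4*(5947/8426) = 11894/4213 ≈ 2.8232)
u - U = √(18721 + √7613) - 1*11894/4213 = √(18721 + √7613) - 11894/4213 = -11894/4213 + √(18721 + √7613)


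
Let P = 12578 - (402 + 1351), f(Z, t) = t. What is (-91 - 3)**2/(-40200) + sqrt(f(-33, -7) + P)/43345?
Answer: -2209/10050 + 3*sqrt(1202)/43345 ≈ -0.21740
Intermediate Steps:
P = 10825 (P = 12578 - 1*1753 = 12578 - 1753 = 10825)
(-91 - 3)**2/(-40200) + sqrt(f(-33, -7) + P)/43345 = (-91 - 3)**2/(-40200) + sqrt(-7 + 10825)/43345 = (-94)**2*(-1/40200) + sqrt(10818)*(1/43345) = 8836*(-1/40200) + (3*sqrt(1202))*(1/43345) = -2209/10050 + 3*sqrt(1202)/43345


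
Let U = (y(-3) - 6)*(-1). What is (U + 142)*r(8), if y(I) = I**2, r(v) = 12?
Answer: 1668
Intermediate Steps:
U = -3 (U = ((-3)**2 - 6)*(-1) = (9 - 6)*(-1) = 3*(-1) = -3)
(U + 142)*r(8) = (-3 + 142)*12 = 139*12 = 1668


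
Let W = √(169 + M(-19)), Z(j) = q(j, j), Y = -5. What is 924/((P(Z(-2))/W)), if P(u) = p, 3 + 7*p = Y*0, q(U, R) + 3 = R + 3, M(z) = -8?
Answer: -2156*√161 ≈ -27357.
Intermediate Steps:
q(U, R) = R (q(U, R) = -3 + (R + 3) = -3 + (3 + R) = R)
Z(j) = j
p = -3/7 (p = -3/7 + (-5*0)/7 = -3/7 + (⅐)*0 = -3/7 + 0 = -3/7 ≈ -0.42857)
P(u) = -3/7
W = √161 (W = √(169 - 8) = √161 ≈ 12.689)
924/((P(Z(-2))/W)) = 924/((-3*√161/161/7)) = 924/((-3*√161/1127)) = 924*(-7*√161/3) = -2156*√161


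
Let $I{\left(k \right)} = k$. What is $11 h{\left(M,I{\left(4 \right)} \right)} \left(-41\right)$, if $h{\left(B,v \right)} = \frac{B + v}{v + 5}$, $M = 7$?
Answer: $- \frac{4961}{9} \approx -551.22$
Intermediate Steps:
$h{\left(B,v \right)} = \frac{B + v}{5 + v}$
$11 h{\left(M,I{\left(4 \right)} \right)} \left(-41\right) = 11 \frac{7 + 4}{5 + 4} \left(-41\right) = 11 \cdot \frac{1}{9} \cdot 11 \left(-41\right) = 11 \cdot \frac{11}{9} \left(-41\right) = \frac{121}{9} \left(-41\right) = - \frac{4961}{9}$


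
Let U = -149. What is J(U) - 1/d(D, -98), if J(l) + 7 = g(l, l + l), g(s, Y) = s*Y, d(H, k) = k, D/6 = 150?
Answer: 4350711/98 ≈ 44395.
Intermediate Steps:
D = 900 (D = 6*150 = 900)
g(s, Y) = Y*s
J(l) = -7 + 2*l² (J(l) = -7 + (l + l)*l = -7 + (2*l)*l = -7 + 2*l²)
J(U) - 1/d(D, -98) = (-7 + 2*(-149)²) - 1/(-98) = (-7 + 2*22201) - 1*(-1/98) = (-7 + 44402) + 1/98 = 44395 + 1/98 = 4350711/98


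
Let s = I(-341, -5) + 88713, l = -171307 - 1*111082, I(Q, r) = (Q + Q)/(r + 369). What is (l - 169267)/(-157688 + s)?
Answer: 27400464/4184597 ≈ 6.5479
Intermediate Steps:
I(Q, r) = 2*Q/(369 + r) (I(Q, r) = (2*Q)/(369 + r) = 2*Q/(369 + r))
l = -282389 (l = -171307 - 111082 = -282389)
s = 16145425/182 (s = 2*(-341)/(369 - 5) + 88713 = 2*(-341)/364 + 88713 = 2*(-341)*(1/364) + 88713 = -341/182 + 88713 = 16145425/182 ≈ 88711.)
(l - 169267)/(-157688 + s) = (-282389 - 169267)/(-157688 + 16145425/182) = -451656/(-12553791/182) = -451656*(-182/12553791) = 27400464/4184597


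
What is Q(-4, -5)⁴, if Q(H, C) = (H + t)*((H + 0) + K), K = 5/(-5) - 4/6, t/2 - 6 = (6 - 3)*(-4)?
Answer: 5473632256/81 ≈ 6.7576e+7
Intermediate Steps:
t = -12 (t = 12 + 2*((6 - 3)*(-4)) = 12 + 2*(3*(-4)) = 12 + 2*(-12) = 12 - 24 = -12)
K = -5/3 (K = 5*(-⅕) - 4*⅙ = -1 - ⅔ = -5/3 ≈ -1.6667)
Q(H, C) = (-12 + H)*(-5/3 + H) (Q(H, C) = (H - 12)*((H + 0) - 5/3) = (-12 + H)*(H - 5/3) = (-12 + H)*(-5/3 + H))
Q(-4, -5)⁴ = (20 + (-4)² - 41/3*(-4))⁴ = (20 + 16 + 164/3)⁴ = (272/3)⁴ = 5473632256/81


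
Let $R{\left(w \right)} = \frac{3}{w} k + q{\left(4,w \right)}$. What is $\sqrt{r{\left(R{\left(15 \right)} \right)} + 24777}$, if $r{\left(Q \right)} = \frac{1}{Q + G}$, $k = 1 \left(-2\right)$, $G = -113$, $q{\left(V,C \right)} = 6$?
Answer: $\frac{2 \sqrt{1786229007}}{537} \approx 157.41$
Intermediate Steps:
$k = -2$
$R{\left(w \right)} = 6 - \frac{6}{w}$ ($R{\left(w \right)} = \frac{3}{w} \left(-2\right) + 6 = - \frac{6}{w} + 6 = 6 - \frac{6}{w}$)
$r{\left(Q \right)} = \frac{1}{-113 + Q}$ ($r{\left(Q \right)} = \frac{1}{Q - 113} = \frac{1}{-113 + Q}$)
$\sqrt{r{\left(R{\left(15 \right)} \right)} + 24777} = \sqrt{\frac{1}{-113 + \left(6 - \frac{6}{15}\right)} + 24777} = \sqrt{\frac{1}{-113 + \left(6 - \frac{2}{5}\right)} + 24777} = \sqrt{\frac{1}{-113 + \frac{28}{5}} + 24777} = \sqrt{\frac{1}{- \frac{537}{5}} + 24777} = \sqrt{- \frac{5}{537} + 24777} = \sqrt{\frac{13305244}{537}} = \frac{2 \sqrt{1786229007}}{537}$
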